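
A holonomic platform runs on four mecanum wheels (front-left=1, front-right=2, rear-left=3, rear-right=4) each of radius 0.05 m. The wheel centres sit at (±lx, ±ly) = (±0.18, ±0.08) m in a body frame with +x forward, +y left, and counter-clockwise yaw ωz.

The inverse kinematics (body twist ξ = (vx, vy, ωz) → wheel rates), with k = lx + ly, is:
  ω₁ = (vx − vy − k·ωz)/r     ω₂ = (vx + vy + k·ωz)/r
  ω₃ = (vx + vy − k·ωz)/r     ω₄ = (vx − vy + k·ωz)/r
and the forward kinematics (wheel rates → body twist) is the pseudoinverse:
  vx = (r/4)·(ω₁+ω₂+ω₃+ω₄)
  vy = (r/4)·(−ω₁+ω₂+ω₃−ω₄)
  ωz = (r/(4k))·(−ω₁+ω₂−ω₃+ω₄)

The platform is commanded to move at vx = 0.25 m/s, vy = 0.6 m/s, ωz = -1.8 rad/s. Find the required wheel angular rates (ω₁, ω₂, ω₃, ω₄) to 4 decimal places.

k = lx + ly = 0.18 + 0.08 = 0.2600;  k·ωz = 0.2600·-1.8 = -0.4680
ω₁ (FL) = (vx − vy − k·ωz)/r = 0.1180/0.05 = 2.3600
ω₂ (FR) = (vx + vy + k·ωz)/r = 0.3820/0.05 = 7.6400
ω₃ (RL) = (vx + vy − k·ωz)/r = 1.3180/0.05 = 26.3600
ω₄ (RR) = (vx − vy + k·ωz)/r = -0.8180/0.05 = -16.3600

(2.3600, 7.6400, 26.3600, -16.3600)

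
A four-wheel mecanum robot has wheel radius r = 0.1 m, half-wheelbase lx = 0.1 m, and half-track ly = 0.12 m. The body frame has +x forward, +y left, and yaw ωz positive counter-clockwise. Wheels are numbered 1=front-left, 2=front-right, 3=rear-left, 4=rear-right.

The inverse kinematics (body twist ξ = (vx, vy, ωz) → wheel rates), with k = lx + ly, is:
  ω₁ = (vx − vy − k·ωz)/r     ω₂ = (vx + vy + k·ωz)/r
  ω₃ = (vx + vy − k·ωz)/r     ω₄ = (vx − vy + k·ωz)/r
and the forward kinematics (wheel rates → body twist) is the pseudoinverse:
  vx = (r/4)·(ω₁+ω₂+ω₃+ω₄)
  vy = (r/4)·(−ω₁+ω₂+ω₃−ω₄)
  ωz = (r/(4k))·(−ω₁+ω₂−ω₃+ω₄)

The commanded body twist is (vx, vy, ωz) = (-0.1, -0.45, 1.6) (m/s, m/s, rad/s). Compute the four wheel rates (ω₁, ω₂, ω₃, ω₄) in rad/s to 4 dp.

k = lx + ly = 0.1 + 0.12 = 0.2200;  k·ωz = 0.2200·1.6 = 0.3520
ω₁ (FL) = (vx − vy − k·ωz)/r = -0.0020/0.1 = -0.0200
ω₂ (FR) = (vx + vy + k·ωz)/r = -0.1980/0.1 = -1.9800
ω₃ (RL) = (vx + vy − k·ωz)/r = -0.9020/0.1 = -9.0200
ω₄ (RR) = (vx − vy + k·ωz)/r = 0.7020/0.1 = 7.0200

(-0.0200, -1.9800, -9.0200, 7.0200)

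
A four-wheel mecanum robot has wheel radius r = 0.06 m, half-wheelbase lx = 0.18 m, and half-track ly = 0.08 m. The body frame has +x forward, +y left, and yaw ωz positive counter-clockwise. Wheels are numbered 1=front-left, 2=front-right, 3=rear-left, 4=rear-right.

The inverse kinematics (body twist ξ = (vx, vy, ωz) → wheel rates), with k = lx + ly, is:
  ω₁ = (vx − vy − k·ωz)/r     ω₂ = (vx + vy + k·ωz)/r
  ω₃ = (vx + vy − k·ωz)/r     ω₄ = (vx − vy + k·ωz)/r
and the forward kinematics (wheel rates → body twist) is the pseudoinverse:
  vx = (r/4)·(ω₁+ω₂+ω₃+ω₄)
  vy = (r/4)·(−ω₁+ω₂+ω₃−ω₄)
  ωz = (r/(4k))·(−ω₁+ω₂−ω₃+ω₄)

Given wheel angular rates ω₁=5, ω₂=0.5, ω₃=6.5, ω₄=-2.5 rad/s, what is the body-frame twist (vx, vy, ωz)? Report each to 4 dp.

k = lx + ly = 0.18 + 0.08 = 0.2600
ω₁+ω₂+ω₃+ω₄ = 9.5000  →  vx = (0.06/4)·9.5000 = 0.1425
−ω₁+ω₂+ω₃−ω₄ = 4.5000  →  vy = (0.06/4)·4.5000 = 0.0675
−ω₁+ω₂−ω₃+ω₄ = -13.5000  →  ωz = (0.06/1.0400)·-13.5000 = -0.7788

(0.1425, 0.0675, -0.7788)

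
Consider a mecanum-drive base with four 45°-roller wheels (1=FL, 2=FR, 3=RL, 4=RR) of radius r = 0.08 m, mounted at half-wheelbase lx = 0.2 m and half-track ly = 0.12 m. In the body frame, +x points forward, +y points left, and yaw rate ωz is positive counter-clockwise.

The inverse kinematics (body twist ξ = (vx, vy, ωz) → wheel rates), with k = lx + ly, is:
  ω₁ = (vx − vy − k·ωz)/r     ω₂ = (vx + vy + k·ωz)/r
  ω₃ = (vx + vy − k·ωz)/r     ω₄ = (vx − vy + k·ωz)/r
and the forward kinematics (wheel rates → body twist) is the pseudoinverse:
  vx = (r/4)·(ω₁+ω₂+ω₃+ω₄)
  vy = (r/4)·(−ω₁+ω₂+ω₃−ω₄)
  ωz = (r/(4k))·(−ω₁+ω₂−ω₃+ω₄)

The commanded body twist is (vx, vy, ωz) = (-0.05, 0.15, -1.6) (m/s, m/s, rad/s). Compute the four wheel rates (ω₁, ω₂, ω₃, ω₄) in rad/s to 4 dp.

(3.9000, -5.1500, 7.6500, -8.9000)

k = lx + ly = 0.2 + 0.12 = 0.3200;  k·ωz = 0.3200·-1.6 = -0.5120
ω₁ (FL) = (vx − vy − k·ωz)/r = 0.3120/0.08 = 3.9000
ω₂ (FR) = (vx + vy + k·ωz)/r = -0.4120/0.08 = -5.1500
ω₃ (RL) = (vx + vy − k·ωz)/r = 0.6120/0.08 = 7.6500
ω₄ (RR) = (vx − vy + k·ωz)/r = -0.7120/0.08 = -8.9000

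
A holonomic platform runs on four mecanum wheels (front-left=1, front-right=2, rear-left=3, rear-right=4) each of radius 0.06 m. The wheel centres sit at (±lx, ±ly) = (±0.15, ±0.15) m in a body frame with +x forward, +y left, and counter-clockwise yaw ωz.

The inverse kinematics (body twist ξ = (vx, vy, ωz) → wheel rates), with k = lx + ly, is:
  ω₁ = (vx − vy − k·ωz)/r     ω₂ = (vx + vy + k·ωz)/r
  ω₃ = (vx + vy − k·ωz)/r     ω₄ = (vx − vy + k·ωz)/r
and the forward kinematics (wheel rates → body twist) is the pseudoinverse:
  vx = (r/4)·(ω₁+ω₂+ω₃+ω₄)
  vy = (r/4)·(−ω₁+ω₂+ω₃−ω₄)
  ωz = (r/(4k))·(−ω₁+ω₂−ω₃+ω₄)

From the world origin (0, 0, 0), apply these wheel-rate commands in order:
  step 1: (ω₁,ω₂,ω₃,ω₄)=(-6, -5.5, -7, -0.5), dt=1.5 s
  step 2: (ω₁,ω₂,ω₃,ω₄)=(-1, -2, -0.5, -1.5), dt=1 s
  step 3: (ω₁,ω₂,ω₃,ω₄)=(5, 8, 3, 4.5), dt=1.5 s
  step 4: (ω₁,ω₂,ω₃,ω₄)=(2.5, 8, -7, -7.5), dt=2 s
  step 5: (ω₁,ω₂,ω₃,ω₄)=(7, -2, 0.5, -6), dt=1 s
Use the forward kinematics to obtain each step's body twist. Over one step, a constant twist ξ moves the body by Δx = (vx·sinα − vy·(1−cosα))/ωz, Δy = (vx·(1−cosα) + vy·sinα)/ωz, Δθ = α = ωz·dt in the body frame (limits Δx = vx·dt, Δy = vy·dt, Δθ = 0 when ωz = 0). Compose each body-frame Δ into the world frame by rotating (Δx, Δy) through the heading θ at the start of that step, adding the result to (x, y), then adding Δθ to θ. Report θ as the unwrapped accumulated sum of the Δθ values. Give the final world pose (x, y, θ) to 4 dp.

(-0.2691, -0.0236, 0.4875)

step 1: ξ=(vx,vy,ωz)=(-0.2850, -0.0900, 0.3500), dt=1.5 → body Δ=(-0.3735, -0.2385, 0.5250) → world pose (-0.3735, -0.2385, 0.5250)
step 2: ξ=(vx,vy,ωz)=(-0.0750, 0.0000, -0.1000), dt=1.0 → body Δ=(-0.0749, 0.0037, -0.1000) → world pose (-0.4402, -0.2728, 0.4250)
step 3: ξ=(vx,vy,ωz)=(0.3075, 0.0225, 0.2250), dt=1.5 → body Δ=(0.4469, 0.1102, 0.3375) → world pose (-0.0785, 0.0118, 0.7625)
step 4: ξ=(vx,vy,ωz)=(-0.0600, 0.0900, 0.2500), dt=2.0 → body Δ=(-0.1591, 0.1432, 0.5000) → world pose (-0.2925, 0.0055, 1.2625)
step 5: ξ=(vx,vy,ωz)=(-0.0075, -0.0375, -0.7750), dt=1.0 → body Δ=(-0.0206, -0.0311, -0.7750) → world pose (-0.2691, -0.0236, 0.4875)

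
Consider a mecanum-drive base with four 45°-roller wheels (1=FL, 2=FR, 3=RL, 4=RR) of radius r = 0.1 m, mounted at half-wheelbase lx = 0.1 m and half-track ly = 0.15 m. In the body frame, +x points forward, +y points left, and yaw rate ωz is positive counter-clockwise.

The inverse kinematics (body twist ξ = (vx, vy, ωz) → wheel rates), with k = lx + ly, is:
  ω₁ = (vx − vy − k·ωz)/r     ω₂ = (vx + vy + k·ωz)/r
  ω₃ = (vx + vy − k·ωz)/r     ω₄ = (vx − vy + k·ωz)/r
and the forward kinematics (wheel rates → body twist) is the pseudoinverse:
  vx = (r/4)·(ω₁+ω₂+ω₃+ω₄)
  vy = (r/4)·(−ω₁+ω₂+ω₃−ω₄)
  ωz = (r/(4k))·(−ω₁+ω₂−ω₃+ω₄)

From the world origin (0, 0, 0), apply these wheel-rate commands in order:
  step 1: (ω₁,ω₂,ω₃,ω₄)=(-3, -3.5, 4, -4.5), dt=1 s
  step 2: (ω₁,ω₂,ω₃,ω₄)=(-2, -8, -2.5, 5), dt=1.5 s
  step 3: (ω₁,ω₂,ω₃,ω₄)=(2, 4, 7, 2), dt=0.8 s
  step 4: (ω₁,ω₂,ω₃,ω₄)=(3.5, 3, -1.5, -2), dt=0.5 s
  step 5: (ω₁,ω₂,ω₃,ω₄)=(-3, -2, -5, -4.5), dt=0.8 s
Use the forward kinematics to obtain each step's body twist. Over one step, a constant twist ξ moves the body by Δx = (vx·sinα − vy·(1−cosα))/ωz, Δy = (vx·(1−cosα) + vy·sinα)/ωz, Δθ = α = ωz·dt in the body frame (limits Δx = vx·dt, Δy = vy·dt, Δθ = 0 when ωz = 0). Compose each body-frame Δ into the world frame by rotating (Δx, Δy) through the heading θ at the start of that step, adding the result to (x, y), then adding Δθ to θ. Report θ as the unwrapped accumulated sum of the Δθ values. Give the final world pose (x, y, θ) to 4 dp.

(-0.4640, 0.1780, -0.8450)

step 1: ξ=(vx,vy,ωz)=(-0.1750, 0.2000, -0.9000), dt=1.0 → body Δ=(-0.0682, 0.2476, -0.9000) → world pose (-0.0682, 0.2476, -0.9000)
step 2: ξ=(vx,vy,ωz)=(-0.1875, -0.3375, 0.1500), dt=1.5 → body Δ=(-0.2222, -0.5335, 0.2250) → world pose (-0.6242, 0.0901, -0.6750)
step 3: ξ=(vx,vy,ωz)=(0.3750, 0.1750, -0.3000), dt=0.8 → body Δ=(0.3138, 0.1028, -0.2400) → world pose (-0.3149, -0.0258, -0.9150)
step 4: ξ=(vx,vy,ωz)=(0.0750, 0.0000, -0.1000), dt=0.5 → body Δ=(0.0375, -0.0009, -0.0500) → world pose (-0.2928, -0.0561, -0.9650)
step 5: ξ=(vx,vy,ωz)=(-0.3625, 0.0125, 0.1500), dt=0.8 → body Δ=(-0.2899, -0.0074, 0.1200) → world pose (-0.4640, 0.1780, -0.8450)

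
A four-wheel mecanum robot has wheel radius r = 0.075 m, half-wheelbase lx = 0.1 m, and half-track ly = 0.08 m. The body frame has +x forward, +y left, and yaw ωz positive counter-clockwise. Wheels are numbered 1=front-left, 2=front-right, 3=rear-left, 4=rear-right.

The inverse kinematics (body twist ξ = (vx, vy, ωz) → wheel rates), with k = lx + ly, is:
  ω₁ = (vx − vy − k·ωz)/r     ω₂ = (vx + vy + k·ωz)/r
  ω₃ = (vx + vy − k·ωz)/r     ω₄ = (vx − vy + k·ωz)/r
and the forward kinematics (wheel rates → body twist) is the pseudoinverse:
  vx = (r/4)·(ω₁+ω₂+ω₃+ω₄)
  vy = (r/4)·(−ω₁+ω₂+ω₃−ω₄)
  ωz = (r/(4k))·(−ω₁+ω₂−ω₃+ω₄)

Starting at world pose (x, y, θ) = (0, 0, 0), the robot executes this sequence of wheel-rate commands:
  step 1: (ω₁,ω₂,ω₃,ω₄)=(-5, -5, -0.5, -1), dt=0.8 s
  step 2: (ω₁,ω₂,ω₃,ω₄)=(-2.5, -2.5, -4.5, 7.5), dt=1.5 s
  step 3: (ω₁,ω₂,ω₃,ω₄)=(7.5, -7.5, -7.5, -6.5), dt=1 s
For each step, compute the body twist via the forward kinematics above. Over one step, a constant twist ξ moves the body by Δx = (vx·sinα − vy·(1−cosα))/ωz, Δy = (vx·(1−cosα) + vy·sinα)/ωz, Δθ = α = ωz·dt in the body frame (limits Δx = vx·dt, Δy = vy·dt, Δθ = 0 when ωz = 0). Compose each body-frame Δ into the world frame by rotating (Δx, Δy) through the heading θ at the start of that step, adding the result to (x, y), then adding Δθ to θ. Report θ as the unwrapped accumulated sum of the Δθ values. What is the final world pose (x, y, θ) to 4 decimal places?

step 1: ξ=(vx,vy,ωz)=(-0.2156, 0.0094, -0.0521), dt=0.8 → body Δ=(-0.1723, 0.0111, -0.0417) → world pose (-0.1723, 0.0111, -0.0417)
step 2: ξ=(vx,vy,ωz)=(-0.0375, -0.2250, 1.2500), dt=1.5 → body Δ=(0.2053, -0.2107, 1.8750) → world pose (0.0240, -0.2080, 1.8333)
step 3: ξ=(vx,vy,ωz)=(-0.2625, -0.3000, -1.4583), dt=1.0 → body Δ=(-0.3615, -0.0446, -1.4583) → world pose (0.1609, -0.5455, 0.3750)

(0.1609, -0.5455, 0.3750)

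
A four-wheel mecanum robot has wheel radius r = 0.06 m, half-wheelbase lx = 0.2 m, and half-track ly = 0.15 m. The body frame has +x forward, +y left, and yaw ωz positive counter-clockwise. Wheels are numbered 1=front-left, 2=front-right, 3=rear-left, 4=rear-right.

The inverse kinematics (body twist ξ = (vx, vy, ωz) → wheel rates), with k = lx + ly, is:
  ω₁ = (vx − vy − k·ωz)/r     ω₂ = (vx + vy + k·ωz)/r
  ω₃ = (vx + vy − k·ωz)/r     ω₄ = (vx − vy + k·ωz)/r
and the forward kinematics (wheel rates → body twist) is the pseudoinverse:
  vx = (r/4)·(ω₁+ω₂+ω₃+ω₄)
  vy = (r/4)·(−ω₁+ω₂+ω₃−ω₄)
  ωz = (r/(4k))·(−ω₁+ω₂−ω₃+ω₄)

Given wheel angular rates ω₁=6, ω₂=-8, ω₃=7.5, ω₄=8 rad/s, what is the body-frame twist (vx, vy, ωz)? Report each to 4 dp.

(0.2025, -0.2175, -0.5786)

k = lx + ly = 0.2 + 0.15 = 0.3500
ω₁+ω₂+ω₃+ω₄ = 13.5000  →  vx = (0.06/4)·13.5000 = 0.2025
−ω₁+ω₂+ω₃−ω₄ = -14.5000  →  vy = (0.06/4)·-14.5000 = -0.2175
−ω₁+ω₂−ω₃+ω₄ = -13.5000  →  ωz = (0.06/1.4000)·-13.5000 = -0.5786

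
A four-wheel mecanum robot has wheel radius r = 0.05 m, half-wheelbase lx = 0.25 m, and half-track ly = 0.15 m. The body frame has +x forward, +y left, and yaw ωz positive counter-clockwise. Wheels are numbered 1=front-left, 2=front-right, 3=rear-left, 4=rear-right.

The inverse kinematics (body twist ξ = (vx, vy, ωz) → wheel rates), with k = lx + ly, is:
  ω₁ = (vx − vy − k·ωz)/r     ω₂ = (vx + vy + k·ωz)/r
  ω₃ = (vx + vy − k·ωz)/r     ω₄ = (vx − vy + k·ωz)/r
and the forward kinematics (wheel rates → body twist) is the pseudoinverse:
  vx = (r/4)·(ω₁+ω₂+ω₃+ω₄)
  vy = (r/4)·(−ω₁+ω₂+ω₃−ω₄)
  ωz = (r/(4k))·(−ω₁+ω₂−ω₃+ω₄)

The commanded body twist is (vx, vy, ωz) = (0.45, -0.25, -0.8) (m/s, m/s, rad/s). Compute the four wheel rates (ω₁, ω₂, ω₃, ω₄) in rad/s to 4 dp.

k = lx + ly = 0.25 + 0.15 = 0.4000;  k·ωz = 0.4000·-0.8 = -0.3200
ω₁ (FL) = (vx − vy − k·ωz)/r = 1.0200/0.05 = 20.4000
ω₂ (FR) = (vx + vy + k·ωz)/r = -0.1200/0.05 = -2.4000
ω₃ (RL) = (vx + vy − k·ωz)/r = 0.5200/0.05 = 10.4000
ω₄ (RR) = (vx − vy + k·ωz)/r = 0.3800/0.05 = 7.6000

(20.4000, -2.4000, 10.4000, 7.6000)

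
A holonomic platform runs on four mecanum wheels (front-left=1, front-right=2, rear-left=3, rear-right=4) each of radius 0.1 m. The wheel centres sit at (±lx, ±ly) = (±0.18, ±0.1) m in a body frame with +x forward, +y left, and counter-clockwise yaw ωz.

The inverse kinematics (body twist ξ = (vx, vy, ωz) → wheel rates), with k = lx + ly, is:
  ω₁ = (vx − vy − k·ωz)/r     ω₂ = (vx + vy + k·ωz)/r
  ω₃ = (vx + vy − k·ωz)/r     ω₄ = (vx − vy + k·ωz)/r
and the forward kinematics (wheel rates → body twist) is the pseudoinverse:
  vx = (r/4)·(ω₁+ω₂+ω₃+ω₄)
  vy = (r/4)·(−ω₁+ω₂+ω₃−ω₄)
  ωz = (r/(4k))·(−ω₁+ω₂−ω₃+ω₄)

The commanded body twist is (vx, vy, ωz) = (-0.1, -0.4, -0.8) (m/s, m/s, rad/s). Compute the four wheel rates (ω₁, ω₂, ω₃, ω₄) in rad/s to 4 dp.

(5.2400, -7.2400, -2.7600, 0.7600)

k = lx + ly = 0.18 + 0.1 = 0.2800;  k·ωz = 0.2800·-0.8 = -0.2240
ω₁ (FL) = (vx − vy − k·ωz)/r = 0.5240/0.1 = 5.2400
ω₂ (FR) = (vx + vy + k·ωz)/r = -0.7240/0.1 = -7.2400
ω₃ (RL) = (vx + vy − k·ωz)/r = -0.2760/0.1 = -2.7600
ω₄ (RR) = (vx − vy + k·ωz)/r = 0.0760/0.1 = 0.7600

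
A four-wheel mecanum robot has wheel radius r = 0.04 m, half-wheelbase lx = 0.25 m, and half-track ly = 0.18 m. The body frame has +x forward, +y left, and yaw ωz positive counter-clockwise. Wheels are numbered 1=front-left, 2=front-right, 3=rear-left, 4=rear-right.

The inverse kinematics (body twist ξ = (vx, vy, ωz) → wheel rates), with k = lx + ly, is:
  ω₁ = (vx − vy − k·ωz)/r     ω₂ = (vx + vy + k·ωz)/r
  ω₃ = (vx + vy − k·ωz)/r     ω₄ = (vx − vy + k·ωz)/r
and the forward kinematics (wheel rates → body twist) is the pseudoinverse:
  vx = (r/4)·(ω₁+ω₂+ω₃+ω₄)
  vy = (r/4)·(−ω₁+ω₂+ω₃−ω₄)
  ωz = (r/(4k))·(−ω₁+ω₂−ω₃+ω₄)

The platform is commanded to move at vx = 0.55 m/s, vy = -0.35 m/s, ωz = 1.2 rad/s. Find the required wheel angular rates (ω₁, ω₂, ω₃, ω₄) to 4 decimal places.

k = lx + ly = 0.25 + 0.18 = 0.4300;  k·ωz = 0.4300·1.2 = 0.5160
ω₁ (FL) = (vx − vy − k·ωz)/r = 0.3840/0.04 = 9.6000
ω₂ (FR) = (vx + vy + k·ωz)/r = 0.7160/0.04 = 17.9000
ω₃ (RL) = (vx + vy − k·ωz)/r = -0.3160/0.04 = -7.9000
ω₄ (RR) = (vx − vy + k·ωz)/r = 1.4160/0.04 = 35.4000

(9.6000, 17.9000, -7.9000, 35.4000)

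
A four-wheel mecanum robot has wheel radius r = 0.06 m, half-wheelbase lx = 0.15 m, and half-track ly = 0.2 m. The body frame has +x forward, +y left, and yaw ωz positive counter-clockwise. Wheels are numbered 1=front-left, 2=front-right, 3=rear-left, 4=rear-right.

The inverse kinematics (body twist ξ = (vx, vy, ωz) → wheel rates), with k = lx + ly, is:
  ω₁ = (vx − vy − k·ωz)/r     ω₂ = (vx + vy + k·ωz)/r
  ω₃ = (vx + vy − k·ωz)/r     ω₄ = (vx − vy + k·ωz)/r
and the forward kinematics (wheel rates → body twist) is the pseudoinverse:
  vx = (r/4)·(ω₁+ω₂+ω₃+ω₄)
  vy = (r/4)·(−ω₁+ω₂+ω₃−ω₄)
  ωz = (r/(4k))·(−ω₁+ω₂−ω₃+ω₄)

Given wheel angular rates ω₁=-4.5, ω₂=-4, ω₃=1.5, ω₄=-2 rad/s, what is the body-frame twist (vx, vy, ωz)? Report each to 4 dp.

k = lx + ly = 0.15 + 0.2 = 0.3500
ω₁+ω₂+ω₃+ω₄ = -9.0000  →  vx = (0.06/4)·-9.0000 = -0.1350
−ω₁+ω₂+ω₃−ω₄ = 4.0000  →  vy = (0.06/4)·4.0000 = 0.0600
−ω₁+ω₂−ω₃+ω₄ = -3.0000  →  ωz = (0.06/1.4000)·-3.0000 = -0.1286

(-0.1350, 0.0600, -0.1286)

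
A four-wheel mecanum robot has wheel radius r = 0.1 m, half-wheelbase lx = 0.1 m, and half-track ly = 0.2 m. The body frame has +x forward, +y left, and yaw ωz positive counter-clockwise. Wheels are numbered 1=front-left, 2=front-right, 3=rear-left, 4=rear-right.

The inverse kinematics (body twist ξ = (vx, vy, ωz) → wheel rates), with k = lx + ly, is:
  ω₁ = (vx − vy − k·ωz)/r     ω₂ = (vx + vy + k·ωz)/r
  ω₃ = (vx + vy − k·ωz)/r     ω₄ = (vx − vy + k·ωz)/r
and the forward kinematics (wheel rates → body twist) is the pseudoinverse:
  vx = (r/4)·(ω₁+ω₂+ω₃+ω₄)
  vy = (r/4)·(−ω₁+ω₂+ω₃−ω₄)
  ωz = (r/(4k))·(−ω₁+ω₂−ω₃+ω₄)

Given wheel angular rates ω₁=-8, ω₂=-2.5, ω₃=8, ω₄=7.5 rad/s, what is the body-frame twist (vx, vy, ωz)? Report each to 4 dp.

k = lx + ly = 0.1 + 0.2 = 0.3000
ω₁+ω₂+ω₃+ω₄ = 5.0000  →  vx = (0.1/4)·5.0000 = 0.1250
−ω₁+ω₂+ω₃−ω₄ = 6.0000  →  vy = (0.1/4)·6.0000 = 0.1500
−ω₁+ω₂−ω₃+ω₄ = 5.0000  →  ωz = (0.1/1.2000)·5.0000 = 0.4167

(0.1250, 0.1500, 0.4167)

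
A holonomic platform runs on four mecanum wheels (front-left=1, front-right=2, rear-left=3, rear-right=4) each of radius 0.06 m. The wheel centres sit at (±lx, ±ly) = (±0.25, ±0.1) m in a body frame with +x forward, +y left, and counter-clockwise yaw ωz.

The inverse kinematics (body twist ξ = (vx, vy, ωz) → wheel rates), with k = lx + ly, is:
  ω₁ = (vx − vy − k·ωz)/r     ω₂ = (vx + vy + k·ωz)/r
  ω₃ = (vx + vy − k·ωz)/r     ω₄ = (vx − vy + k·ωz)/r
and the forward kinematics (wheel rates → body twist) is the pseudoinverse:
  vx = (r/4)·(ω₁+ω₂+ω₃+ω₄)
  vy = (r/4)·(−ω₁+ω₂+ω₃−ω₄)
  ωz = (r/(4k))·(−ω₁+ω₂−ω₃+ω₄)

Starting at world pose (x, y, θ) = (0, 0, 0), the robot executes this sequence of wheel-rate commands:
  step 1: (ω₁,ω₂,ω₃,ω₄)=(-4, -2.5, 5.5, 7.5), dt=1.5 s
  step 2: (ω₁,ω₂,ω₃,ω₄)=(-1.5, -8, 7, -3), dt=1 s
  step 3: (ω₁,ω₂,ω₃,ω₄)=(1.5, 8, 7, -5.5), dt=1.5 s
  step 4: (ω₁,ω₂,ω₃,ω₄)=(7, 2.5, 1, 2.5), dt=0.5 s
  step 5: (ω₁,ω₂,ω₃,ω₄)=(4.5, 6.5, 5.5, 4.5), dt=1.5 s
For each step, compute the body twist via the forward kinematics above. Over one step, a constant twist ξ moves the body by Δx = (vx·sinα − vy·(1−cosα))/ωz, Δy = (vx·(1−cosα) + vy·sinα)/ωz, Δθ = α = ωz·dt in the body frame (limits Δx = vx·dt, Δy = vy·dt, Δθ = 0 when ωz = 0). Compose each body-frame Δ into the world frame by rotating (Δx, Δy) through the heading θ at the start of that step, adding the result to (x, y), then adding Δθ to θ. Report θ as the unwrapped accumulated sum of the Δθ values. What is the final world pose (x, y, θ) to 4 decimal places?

step 1: ξ=(vx,vy,ωz)=(0.0975, -0.0075, 0.1500), dt=1.5 → body Δ=(0.1463, 0.0052, 0.2250) → world pose (0.1463, 0.0052, 0.2250)
step 2: ξ=(vx,vy,ωz)=(-0.0825, 0.0525, -0.7071), dt=1.0 → body Δ=(-0.0580, 0.0762, -0.7071) → world pose (0.0727, 0.0666, -0.4821)
step 3: ξ=(vx,vy,ωz)=(0.1650, 0.2850, -0.2571), dt=1.5 → body Δ=(0.3228, 0.3698, -0.3857) → world pose (0.5303, 0.2446, -0.8679)
step 4: ξ=(vx,vy,ωz)=(0.1950, -0.0900, -0.1286), dt=0.5 → body Δ=(0.0960, -0.0481, -0.0643) → world pose (0.5556, 0.1402, -0.9321)
step 5: ξ=(vx,vy,ωz)=(0.3150, 0.0450, 0.0429), dt=1.5 → body Δ=(0.4700, 0.0826, 0.0643) → world pose (0.9021, -0.1879, -0.8679)

(0.9021, -0.1879, -0.8679)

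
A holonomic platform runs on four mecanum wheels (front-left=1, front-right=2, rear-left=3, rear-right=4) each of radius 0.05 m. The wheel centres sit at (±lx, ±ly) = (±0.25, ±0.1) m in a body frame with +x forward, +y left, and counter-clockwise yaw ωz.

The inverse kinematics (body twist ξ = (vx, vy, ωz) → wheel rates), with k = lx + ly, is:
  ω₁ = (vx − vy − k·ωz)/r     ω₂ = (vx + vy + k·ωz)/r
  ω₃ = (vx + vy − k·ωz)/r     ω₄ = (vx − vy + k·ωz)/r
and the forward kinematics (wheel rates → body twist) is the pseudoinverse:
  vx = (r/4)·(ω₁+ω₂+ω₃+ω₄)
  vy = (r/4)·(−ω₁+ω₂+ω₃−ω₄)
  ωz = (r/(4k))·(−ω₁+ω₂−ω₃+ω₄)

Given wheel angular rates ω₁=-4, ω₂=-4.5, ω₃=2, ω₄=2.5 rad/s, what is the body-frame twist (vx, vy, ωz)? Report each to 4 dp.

(-0.0500, -0.0125, 0.0000)

k = lx + ly = 0.25 + 0.1 = 0.3500
ω₁+ω₂+ω₃+ω₄ = -4.0000  →  vx = (0.05/4)·-4.0000 = -0.0500
−ω₁+ω₂+ω₃−ω₄ = -1.0000  →  vy = (0.05/4)·-1.0000 = -0.0125
−ω₁+ω₂−ω₃+ω₄ = 0.0000  →  ωz = (0.05/1.4000)·0.0000 = 0.0000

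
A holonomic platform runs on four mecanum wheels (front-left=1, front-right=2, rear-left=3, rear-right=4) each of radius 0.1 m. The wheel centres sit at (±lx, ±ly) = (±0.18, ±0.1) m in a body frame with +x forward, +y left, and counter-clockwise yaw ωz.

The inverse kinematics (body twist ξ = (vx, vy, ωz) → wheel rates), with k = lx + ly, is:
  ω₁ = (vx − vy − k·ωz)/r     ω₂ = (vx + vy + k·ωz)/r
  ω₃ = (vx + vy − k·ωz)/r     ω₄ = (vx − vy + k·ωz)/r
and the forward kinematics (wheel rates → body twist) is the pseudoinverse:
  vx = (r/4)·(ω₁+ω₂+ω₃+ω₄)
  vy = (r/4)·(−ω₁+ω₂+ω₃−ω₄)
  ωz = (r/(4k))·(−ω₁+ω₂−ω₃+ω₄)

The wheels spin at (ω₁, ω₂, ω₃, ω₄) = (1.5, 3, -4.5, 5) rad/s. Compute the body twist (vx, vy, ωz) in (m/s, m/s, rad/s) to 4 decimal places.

(0.1250, -0.2000, 0.9821)

k = lx + ly = 0.18 + 0.1 = 0.2800
ω₁+ω₂+ω₃+ω₄ = 5.0000  →  vx = (0.1/4)·5.0000 = 0.1250
−ω₁+ω₂+ω₃−ω₄ = -8.0000  →  vy = (0.1/4)·-8.0000 = -0.2000
−ω₁+ω₂−ω₃+ω₄ = 11.0000  →  ωz = (0.1/1.1200)·11.0000 = 0.9821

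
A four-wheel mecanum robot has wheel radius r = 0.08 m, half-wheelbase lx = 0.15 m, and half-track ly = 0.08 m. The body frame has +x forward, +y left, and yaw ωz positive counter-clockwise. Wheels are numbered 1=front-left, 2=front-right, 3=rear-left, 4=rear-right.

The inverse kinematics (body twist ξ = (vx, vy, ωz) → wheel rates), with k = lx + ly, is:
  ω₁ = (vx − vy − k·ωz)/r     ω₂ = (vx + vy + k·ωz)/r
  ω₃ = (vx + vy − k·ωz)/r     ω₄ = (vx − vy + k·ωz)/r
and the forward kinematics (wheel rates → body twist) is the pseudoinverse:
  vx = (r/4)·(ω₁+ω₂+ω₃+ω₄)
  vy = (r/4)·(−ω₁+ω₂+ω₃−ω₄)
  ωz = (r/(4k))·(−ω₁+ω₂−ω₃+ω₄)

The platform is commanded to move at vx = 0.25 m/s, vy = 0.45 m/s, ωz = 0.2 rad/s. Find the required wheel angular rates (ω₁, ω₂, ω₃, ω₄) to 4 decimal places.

k = lx + ly = 0.15 + 0.08 = 0.2300;  k·ωz = 0.2300·0.2 = 0.0460
ω₁ (FL) = (vx − vy − k·ωz)/r = -0.2460/0.08 = -3.0750
ω₂ (FR) = (vx + vy + k·ωz)/r = 0.7460/0.08 = 9.3250
ω₃ (RL) = (vx + vy − k·ωz)/r = 0.6540/0.08 = 8.1750
ω₄ (RR) = (vx − vy + k·ωz)/r = -0.1540/0.08 = -1.9250

(-3.0750, 9.3250, 8.1750, -1.9250)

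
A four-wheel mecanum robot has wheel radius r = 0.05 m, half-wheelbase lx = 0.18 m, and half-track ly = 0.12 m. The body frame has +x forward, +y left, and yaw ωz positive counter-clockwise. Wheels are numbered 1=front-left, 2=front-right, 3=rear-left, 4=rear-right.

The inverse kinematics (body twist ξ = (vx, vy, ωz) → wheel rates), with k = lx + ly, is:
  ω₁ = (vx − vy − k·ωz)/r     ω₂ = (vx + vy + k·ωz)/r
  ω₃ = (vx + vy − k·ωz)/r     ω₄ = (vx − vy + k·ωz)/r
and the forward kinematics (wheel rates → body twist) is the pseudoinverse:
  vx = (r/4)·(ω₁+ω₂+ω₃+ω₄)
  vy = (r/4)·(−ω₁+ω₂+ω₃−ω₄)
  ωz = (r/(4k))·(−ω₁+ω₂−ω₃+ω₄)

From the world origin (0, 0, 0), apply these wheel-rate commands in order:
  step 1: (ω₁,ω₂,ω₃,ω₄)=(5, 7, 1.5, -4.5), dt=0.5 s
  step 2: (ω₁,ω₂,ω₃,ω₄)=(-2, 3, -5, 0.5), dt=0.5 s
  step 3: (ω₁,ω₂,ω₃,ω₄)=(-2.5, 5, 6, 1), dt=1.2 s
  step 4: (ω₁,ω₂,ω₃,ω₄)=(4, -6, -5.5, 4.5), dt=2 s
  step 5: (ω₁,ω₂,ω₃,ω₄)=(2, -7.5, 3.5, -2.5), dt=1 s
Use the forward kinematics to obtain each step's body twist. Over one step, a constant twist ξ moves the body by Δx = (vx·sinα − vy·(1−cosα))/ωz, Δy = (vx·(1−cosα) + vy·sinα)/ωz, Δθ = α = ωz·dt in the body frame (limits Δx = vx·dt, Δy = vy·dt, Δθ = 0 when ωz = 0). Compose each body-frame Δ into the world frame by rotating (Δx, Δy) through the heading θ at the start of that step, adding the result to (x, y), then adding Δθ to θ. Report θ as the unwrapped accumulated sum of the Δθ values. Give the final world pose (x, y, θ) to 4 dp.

(0.1377, -0.2863, -0.3854)

step 1: ξ=(vx,vy,ωz)=(0.1125, 0.1000, -0.1667), dt=0.5 → body Δ=(0.0583, 0.0476, -0.0833) → world pose (0.0583, 0.0476, -0.0833)
step 2: ξ=(vx,vy,ωz)=(-0.0437, -0.0062, 0.4375), dt=0.5 → body Δ=(-0.0214, -0.0055, 0.2188) → world pose (0.0365, 0.0439, 0.1354)
step 3: ξ=(vx,vy,ωz)=(0.1188, 0.1562, 0.1042), dt=1.2 → body Δ=(0.1304, 0.1959, 0.1250) → world pose (0.1393, 0.2556, 0.2604)
step 4: ξ=(vx,vy,ωz)=(-0.0375, -0.2500, 0.0000), dt=2.0 → body Δ=(-0.0750, -0.5000, 0.0000) → world pose (0.1956, -0.2468, 0.2604)
step 5: ξ=(vx,vy,ωz)=(-0.0562, -0.0437, -0.6458), dt=1.0 → body Δ=(-0.0661, -0.0232, -0.6458) → world pose (0.1377, -0.2863, -0.3854)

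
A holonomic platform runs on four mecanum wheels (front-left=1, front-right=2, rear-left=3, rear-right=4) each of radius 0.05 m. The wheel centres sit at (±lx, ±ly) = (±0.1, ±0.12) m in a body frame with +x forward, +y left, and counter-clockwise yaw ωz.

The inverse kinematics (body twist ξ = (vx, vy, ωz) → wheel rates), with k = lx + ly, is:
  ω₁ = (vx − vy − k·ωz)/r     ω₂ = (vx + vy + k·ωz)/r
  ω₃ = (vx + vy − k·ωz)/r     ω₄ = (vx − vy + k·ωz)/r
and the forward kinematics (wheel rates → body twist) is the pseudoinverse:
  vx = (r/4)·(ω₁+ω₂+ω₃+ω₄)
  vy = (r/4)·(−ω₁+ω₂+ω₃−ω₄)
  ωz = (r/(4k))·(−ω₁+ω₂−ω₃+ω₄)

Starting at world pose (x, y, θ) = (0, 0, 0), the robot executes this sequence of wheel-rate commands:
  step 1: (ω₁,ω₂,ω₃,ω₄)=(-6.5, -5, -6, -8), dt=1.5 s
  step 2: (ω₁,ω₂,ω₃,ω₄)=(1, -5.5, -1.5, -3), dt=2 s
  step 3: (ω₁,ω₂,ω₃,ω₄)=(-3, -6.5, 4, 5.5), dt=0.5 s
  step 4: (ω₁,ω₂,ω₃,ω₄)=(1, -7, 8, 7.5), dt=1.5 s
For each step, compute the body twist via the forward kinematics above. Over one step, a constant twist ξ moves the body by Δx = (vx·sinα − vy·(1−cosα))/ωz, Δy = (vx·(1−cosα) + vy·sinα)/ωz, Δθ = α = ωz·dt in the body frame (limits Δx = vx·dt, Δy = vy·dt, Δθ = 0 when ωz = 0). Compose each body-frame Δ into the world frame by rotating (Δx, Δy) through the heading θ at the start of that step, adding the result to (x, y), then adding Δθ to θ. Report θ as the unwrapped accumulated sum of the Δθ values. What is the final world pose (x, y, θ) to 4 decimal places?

step 1: ξ=(vx,vy,ωz)=(-0.3188, 0.0437, -0.0284), dt=1.5 → body Δ=(-0.4766, 0.0758, -0.0426) → world pose (-0.4766, 0.0758, -0.0426)
step 2: ξ=(vx,vy,ωz)=(-0.1125, -0.0625, -0.4545), dt=2.0 → body Δ=(-0.2483, -0.0131, -0.9091) → world pose (-0.7252, 0.0733, -0.9517)
step 3: ξ=(vx,vy,ωz)=(0.0000, -0.0625, -0.1136), dt=0.5 → body Δ=(-0.0009, -0.0312, -0.0568) → world pose (-0.7511, 0.0559, -1.0085)
step 4: ξ=(vx,vy,ωz)=(0.1187, -0.0938, -0.4830), dt=1.5 → body Δ=(0.1142, -0.1904, -0.7244) → world pose (-0.8513, -0.1422, -1.7330)

(-0.8513, -0.1422, -1.7330)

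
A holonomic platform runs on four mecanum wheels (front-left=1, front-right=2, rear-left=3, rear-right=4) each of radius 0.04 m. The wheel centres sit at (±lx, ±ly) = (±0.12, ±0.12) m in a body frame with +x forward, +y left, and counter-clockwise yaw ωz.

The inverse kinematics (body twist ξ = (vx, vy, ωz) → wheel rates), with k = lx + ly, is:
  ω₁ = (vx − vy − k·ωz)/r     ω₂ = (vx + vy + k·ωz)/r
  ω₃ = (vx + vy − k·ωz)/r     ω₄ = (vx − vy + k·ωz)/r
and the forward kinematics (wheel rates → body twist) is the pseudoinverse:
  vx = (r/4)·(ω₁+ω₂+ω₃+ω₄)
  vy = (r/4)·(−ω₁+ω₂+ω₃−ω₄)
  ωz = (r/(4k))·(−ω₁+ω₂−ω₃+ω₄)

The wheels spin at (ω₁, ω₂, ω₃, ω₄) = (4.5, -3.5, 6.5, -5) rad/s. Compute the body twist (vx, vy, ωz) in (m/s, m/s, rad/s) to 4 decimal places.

(0.0250, 0.0350, -0.8125)

k = lx + ly = 0.12 + 0.12 = 0.2400
ω₁+ω₂+ω₃+ω₄ = 2.5000  →  vx = (0.04/4)·2.5000 = 0.0250
−ω₁+ω₂+ω₃−ω₄ = 3.5000  →  vy = (0.04/4)·3.5000 = 0.0350
−ω₁+ω₂−ω₃+ω₄ = -19.5000  →  ωz = (0.04/0.9600)·-19.5000 = -0.8125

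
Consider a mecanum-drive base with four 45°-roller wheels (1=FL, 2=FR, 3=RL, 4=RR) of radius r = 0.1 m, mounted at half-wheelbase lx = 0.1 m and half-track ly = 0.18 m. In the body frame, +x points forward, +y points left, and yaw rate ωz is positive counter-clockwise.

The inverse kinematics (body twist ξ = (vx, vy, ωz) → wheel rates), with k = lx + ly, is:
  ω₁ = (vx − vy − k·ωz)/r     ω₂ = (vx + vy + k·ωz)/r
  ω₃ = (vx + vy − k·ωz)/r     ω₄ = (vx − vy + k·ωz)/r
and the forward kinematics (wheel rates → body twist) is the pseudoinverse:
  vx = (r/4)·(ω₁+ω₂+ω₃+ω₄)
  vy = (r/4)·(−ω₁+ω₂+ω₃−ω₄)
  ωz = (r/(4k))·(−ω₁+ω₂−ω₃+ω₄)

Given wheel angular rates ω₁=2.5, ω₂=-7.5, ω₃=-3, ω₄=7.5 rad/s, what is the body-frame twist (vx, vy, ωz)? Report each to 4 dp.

(-0.0125, -0.5125, 0.0446)

k = lx + ly = 0.1 + 0.18 = 0.2800
ω₁+ω₂+ω₃+ω₄ = -0.5000  →  vx = (0.1/4)·-0.5000 = -0.0125
−ω₁+ω₂+ω₃−ω₄ = -20.5000  →  vy = (0.1/4)·-20.5000 = -0.5125
−ω₁+ω₂−ω₃+ω₄ = 0.5000  →  ωz = (0.1/1.1200)·0.5000 = 0.0446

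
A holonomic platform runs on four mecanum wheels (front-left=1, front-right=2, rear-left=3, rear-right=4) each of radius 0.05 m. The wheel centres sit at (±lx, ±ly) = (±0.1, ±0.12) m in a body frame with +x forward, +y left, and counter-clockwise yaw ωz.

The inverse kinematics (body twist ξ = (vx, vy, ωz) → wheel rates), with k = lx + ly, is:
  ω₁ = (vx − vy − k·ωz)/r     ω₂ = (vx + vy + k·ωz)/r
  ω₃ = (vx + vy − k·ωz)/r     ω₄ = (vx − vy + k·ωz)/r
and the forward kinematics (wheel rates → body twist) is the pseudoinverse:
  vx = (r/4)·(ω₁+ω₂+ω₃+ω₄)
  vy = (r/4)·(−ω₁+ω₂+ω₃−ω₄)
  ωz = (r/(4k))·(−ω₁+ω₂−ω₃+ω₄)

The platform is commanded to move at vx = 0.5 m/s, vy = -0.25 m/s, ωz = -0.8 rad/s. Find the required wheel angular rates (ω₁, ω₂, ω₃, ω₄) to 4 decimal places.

(18.5200, 1.4800, 8.5200, 11.4800)

k = lx + ly = 0.1 + 0.12 = 0.2200;  k·ωz = 0.2200·-0.8 = -0.1760
ω₁ (FL) = (vx − vy − k·ωz)/r = 0.9260/0.05 = 18.5200
ω₂ (FR) = (vx + vy + k·ωz)/r = 0.0740/0.05 = 1.4800
ω₃ (RL) = (vx + vy − k·ωz)/r = 0.4260/0.05 = 8.5200
ω₄ (RR) = (vx − vy + k·ωz)/r = 0.5740/0.05 = 11.4800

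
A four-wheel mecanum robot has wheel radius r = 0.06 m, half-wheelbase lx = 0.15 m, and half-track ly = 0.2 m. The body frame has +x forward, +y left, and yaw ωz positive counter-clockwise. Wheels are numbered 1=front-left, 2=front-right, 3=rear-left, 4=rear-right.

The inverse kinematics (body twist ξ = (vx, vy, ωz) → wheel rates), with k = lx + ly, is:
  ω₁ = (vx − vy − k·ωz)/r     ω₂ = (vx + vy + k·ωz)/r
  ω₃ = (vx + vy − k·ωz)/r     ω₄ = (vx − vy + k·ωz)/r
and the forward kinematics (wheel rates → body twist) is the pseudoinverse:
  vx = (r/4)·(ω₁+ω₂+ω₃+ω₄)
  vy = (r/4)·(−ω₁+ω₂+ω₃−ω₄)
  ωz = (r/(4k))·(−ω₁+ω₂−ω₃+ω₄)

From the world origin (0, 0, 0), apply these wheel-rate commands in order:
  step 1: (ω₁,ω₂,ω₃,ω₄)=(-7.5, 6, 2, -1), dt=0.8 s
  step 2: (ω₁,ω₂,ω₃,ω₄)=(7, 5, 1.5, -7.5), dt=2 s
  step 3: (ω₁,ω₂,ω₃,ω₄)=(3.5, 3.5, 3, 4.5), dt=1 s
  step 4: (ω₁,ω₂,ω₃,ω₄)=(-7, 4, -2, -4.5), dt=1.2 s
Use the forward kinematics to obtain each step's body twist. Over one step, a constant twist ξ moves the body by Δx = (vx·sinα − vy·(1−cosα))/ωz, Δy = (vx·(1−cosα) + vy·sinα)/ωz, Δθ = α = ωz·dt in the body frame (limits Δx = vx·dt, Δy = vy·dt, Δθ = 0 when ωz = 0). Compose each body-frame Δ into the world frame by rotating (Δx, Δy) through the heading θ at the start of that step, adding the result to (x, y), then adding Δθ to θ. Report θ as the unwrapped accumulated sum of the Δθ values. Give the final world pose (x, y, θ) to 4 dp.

step 1: ξ=(vx,vy,ωz)=(-0.0075, 0.2475, 0.4500), dt=0.8 → body Δ=(-0.0411, 0.1927, 0.3600) → world pose (-0.0411, 0.1927, 0.3600)
step 2: ξ=(vx,vy,ωz)=(0.0900, 0.1050, -0.4714), dt=2.0 → body Δ=(0.2464, 0.1015, -0.9429) → world pose (0.1537, 0.3745, -0.5829)
step 3: ξ=(vx,vy,ωz)=(0.2175, -0.0225, 0.0643), dt=1.0 → body Δ=(0.2181, -0.0155, 0.0643) → world pose (0.3272, 0.2415, -0.5186)
step 4: ξ=(vx,vy,ωz)=(-0.1425, 0.2025, 0.3643), dt=1.2 → body Δ=(-0.2179, 0.1986, 0.4371) → world pose (0.2364, 0.5219, -0.0814)

(0.2364, 0.5219, -0.0814)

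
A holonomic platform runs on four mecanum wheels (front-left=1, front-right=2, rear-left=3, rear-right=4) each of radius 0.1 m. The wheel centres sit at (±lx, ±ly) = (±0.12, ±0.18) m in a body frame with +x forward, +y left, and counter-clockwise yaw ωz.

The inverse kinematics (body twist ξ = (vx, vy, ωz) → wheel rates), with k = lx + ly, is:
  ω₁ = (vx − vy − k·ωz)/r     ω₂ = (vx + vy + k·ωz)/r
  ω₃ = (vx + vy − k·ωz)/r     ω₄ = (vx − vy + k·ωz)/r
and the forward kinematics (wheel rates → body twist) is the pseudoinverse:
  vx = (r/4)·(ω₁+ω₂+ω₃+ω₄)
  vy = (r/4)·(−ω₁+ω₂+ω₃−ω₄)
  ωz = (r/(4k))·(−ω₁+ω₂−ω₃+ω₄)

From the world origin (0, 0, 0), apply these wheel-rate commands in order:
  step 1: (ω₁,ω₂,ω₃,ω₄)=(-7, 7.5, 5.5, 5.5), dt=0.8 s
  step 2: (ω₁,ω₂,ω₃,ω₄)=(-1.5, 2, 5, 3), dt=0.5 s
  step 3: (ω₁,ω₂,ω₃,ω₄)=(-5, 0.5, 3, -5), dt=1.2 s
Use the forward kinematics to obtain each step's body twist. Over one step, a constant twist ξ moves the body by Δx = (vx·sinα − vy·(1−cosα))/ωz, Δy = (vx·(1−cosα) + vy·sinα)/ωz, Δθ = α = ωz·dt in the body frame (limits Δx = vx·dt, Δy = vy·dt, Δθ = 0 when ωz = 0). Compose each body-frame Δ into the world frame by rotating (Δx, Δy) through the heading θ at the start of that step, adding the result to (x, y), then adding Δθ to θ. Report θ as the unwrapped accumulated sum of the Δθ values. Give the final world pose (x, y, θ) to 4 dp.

step 1: ξ=(vx,vy,ωz)=(0.2875, 0.3625, 1.2083), dt=0.8 → body Δ=(0.0662, 0.3497, 0.9667) → world pose (0.0662, 0.3497, 0.9667)
step 2: ξ=(vx,vy,ωz)=(0.2125, 0.1375, 0.1250), dt=0.5 → body Δ=(0.1040, 0.0720, 0.0625) → world pose (0.0660, 0.4762, 1.0292)
step 3: ξ=(vx,vy,ωz)=(-0.1625, 0.3375, -0.2083), dt=1.2 → body Δ=(-0.1426, 0.4250, -0.2500) → world pose (-0.3717, 0.5731, 0.7792)

(-0.3717, 0.5731, 0.7792)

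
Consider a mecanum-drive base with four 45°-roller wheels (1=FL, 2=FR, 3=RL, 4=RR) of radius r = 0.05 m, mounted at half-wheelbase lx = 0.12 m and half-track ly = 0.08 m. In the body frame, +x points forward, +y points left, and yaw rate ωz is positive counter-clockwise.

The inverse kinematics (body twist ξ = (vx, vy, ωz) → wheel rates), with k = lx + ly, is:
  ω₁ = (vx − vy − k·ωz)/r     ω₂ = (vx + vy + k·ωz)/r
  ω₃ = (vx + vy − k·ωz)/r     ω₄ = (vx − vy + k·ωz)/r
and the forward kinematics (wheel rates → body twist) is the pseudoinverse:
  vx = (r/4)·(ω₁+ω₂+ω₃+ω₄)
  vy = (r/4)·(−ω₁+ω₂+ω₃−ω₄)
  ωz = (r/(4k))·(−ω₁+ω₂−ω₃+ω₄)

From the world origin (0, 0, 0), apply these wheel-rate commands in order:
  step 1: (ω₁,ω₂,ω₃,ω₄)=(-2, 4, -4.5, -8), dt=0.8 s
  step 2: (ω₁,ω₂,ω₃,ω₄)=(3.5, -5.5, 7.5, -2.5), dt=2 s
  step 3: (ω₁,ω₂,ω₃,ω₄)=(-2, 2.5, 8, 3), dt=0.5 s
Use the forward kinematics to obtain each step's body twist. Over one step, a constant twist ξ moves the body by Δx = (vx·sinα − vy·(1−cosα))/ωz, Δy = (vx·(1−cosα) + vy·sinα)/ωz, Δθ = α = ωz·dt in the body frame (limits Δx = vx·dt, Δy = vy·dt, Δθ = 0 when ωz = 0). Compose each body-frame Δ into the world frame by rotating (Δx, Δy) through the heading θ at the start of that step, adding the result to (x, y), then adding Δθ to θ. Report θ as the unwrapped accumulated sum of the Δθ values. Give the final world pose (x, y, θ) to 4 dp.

(-0.0648, -0.0467, -2.2656)

step 1: ξ=(vx,vy,ωz)=(-0.1313, 0.1188, 0.1562), dt=0.8 → body Δ=(-0.1107, 0.0882, 0.1250) → world pose (-0.1107, 0.0882, 0.1250)
step 2: ξ=(vx,vy,ωz)=(0.0375, 0.0125, -1.1875), dt=2.0 → body Δ=(0.0400, -0.0470, -2.3750) → world pose (-0.0651, 0.0465, -2.2500)
step 3: ξ=(vx,vy,ωz)=(0.1438, 0.1187, -0.0312), dt=0.5 → body Δ=(0.0723, 0.0588, -0.0156) → world pose (-0.0648, -0.0467, -2.2656)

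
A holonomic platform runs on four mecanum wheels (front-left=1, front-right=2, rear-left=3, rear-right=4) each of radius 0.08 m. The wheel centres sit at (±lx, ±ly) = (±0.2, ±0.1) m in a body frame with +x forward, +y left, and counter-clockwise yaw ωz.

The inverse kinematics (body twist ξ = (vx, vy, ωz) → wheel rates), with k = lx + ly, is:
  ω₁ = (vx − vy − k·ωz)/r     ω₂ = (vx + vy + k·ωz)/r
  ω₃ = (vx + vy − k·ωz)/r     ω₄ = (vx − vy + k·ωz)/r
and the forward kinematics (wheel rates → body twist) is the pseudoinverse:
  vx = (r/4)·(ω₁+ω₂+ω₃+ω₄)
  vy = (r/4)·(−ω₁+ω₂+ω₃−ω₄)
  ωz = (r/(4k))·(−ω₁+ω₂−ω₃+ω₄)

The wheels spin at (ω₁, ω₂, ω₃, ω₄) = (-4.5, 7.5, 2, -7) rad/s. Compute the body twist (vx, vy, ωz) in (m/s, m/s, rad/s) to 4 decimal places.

k = lx + ly = 0.2 + 0.1 = 0.3000
ω₁+ω₂+ω₃+ω₄ = -2.0000  →  vx = (0.08/4)·-2.0000 = -0.0400
−ω₁+ω₂+ω₃−ω₄ = 21.0000  →  vy = (0.08/4)·21.0000 = 0.4200
−ω₁+ω₂−ω₃+ω₄ = 3.0000  →  ωz = (0.08/1.2000)·3.0000 = 0.2000

(-0.0400, 0.4200, 0.2000)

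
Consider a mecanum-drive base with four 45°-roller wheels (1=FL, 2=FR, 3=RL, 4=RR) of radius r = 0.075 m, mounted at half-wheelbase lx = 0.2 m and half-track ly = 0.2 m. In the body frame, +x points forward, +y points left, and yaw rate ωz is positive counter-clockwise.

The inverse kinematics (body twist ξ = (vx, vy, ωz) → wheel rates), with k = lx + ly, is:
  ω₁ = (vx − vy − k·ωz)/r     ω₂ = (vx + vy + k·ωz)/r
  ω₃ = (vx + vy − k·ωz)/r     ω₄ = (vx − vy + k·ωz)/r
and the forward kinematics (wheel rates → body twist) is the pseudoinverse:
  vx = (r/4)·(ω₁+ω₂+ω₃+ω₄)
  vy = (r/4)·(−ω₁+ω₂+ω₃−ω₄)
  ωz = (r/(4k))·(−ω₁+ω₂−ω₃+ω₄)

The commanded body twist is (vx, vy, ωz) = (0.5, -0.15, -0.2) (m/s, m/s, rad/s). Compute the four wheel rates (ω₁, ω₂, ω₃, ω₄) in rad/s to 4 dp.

k = lx + ly = 0.2 + 0.2 = 0.4000;  k·ωz = 0.4000·-0.2 = -0.0800
ω₁ (FL) = (vx − vy − k·ωz)/r = 0.7300/0.075 = 9.7333
ω₂ (FR) = (vx + vy + k·ωz)/r = 0.2700/0.075 = 3.6000
ω₃ (RL) = (vx + vy − k·ωz)/r = 0.4300/0.075 = 5.7333
ω₄ (RR) = (vx − vy + k·ωz)/r = 0.5700/0.075 = 7.6000

(9.7333, 3.6000, 5.7333, 7.6000)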